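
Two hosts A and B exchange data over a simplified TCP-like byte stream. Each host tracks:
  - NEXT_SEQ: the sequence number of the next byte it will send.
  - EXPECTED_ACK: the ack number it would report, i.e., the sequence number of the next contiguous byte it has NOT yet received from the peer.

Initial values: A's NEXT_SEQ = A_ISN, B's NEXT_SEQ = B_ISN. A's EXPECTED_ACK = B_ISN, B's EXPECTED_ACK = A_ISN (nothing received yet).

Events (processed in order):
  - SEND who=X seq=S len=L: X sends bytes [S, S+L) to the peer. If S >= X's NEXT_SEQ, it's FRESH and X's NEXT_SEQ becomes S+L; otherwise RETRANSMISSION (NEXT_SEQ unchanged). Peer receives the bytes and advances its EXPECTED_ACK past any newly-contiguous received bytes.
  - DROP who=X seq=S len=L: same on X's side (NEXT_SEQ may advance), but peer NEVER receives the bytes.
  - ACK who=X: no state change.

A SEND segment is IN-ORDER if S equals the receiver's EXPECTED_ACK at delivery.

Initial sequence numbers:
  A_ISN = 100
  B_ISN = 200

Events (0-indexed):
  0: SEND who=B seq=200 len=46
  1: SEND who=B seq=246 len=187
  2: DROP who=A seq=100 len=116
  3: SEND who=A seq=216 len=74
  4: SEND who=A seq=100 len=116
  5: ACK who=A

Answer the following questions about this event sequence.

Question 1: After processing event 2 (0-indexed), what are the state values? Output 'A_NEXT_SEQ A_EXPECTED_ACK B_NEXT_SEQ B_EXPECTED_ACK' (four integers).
After event 0: A_seq=100 A_ack=246 B_seq=246 B_ack=100
After event 1: A_seq=100 A_ack=433 B_seq=433 B_ack=100
After event 2: A_seq=216 A_ack=433 B_seq=433 B_ack=100

216 433 433 100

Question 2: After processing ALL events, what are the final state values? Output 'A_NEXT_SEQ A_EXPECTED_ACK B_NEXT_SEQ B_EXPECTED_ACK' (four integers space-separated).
Answer: 290 433 433 290

Derivation:
After event 0: A_seq=100 A_ack=246 B_seq=246 B_ack=100
After event 1: A_seq=100 A_ack=433 B_seq=433 B_ack=100
After event 2: A_seq=216 A_ack=433 B_seq=433 B_ack=100
After event 3: A_seq=290 A_ack=433 B_seq=433 B_ack=100
After event 4: A_seq=290 A_ack=433 B_seq=433 B_ack=290
After event 5: A_seq=290 A_ack=433 B_seq=433 B_ack=290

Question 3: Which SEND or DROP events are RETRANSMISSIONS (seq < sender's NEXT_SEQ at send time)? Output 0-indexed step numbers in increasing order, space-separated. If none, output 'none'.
Step 0: SEND seq=200 -> fresh
Step 1: SEND seq=246 -> fresh
Step 2: DROP seq=100 -> fresh
Step 3: SEND seq=216 -> fresh
Step 4: SEND seq=100 -> retransmit

Answer: 4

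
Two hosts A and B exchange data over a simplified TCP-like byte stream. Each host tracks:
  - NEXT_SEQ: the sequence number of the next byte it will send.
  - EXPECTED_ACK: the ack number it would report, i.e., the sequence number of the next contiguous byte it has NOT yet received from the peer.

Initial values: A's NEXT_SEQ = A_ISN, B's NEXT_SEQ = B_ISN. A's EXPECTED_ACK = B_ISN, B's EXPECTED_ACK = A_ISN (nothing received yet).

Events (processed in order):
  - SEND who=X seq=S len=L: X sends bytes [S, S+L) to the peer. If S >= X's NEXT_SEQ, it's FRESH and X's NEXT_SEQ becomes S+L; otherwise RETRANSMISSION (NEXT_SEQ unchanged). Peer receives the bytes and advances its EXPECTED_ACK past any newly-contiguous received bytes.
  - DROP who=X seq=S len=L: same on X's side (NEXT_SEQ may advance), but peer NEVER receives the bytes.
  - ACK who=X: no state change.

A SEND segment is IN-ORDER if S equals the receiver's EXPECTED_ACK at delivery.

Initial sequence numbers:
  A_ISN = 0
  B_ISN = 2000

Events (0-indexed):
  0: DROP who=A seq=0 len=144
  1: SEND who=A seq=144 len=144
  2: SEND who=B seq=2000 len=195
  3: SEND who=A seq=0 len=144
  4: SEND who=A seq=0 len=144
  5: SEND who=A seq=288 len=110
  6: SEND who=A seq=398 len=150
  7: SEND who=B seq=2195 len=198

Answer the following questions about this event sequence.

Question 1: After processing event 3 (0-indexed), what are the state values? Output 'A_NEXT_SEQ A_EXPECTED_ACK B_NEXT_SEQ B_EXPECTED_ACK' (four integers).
After event 0: A_seq=144 A_ack=2000 B_seq=2000 B_ack=0
After event 1: A_seq=288 A_ack=2000 B_seq=2000 B_ack=0
After event 2: A_seq=288 A_ack=2195 B_seq=2195 B_ack=0
After event 3: A_seq=288 A_ack=2195 B_seq=2195 B_ack=288

288 2195 2195 288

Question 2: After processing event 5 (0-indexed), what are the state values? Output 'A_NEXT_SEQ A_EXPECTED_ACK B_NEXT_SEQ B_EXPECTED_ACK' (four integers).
After event 0: A_seq=144 A_ack=2000 B_seq=2000 B_ack=0
After event 1: A_seq=288 A_ack=2000 B_seq=2000 B_ack=0
After event 2: A_seq=288 A_ack=2195 B_seq=2195 B_ack=0
After event 3: A_seq=288 A_ack=2195 B_seq=2195 B_ack=288
After event 4: A_seq=288 A_ack=2195 B_seq=2195 B_ack=288
After event 5: A_seq=398 A_ack=2195 B_seq=2195 B_ack=398

398 2195 2195 398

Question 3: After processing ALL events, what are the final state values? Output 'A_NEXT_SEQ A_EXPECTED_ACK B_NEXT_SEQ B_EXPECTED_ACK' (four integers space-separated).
Answer: 548 2393 2393 548

Derivation:
After event 0: A_seq=144 A_ack=2000 B_seq=2000 B_ack=0
After event 1: A_seq=288 A_ack=2000 B_seq=2000 B_ack=0
After event 2: A_seq=288 A_ack=2195 B_seq=2195 B_ack=0
After event 3: A_seq=288 A_ack=2195 B_seq=2195 B_ack=288
After event 4: A_seq=288 A_ack=2195 B_seq=2195 B_ack=288
After event 5: A_seq=398 A_ack=2195 B_seq=2195 B_ack=398
After event 6: A_seq=548 A_ack=2195 B_seq=2195 B_ack=548
After event 7: A_seq=548 A_ack=2393 B_seq=2393 B_ack=548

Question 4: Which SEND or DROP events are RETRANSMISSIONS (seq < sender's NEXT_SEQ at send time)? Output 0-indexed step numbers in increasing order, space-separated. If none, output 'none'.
Step 0: DROP seq=0 -> fresh
Step 1: SEND seq=144 -> fresh
Step 2: SEND seq=2000 -> fresh
Step 3: SEND seq=0 -> retransmit
Step 4: SEND seq=0 -> retransmit
Step 5: SEND seq=288 -> fresh
Step 6: SEND seq=398 -> fresh
Step 7: SEND seq=2195 -> fresh

Answer: 3 4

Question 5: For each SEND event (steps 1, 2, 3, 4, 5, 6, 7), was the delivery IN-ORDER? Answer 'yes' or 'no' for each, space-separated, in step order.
Answer: no yes yes no yes yes yes

Derivation:
Step 1: SEND seq=144 -> out-of-order
Step 2: SEND seq=2000 -> in-order
Step 3: SEND seq=0 -> in-order
Step 4: SEND seq=0 -> out-of-order
Step 5: SEND seq=288 -> in-order
Step 6: SEND seq=398 -> in-order
Step 7: SEND seq=2195 -> in-order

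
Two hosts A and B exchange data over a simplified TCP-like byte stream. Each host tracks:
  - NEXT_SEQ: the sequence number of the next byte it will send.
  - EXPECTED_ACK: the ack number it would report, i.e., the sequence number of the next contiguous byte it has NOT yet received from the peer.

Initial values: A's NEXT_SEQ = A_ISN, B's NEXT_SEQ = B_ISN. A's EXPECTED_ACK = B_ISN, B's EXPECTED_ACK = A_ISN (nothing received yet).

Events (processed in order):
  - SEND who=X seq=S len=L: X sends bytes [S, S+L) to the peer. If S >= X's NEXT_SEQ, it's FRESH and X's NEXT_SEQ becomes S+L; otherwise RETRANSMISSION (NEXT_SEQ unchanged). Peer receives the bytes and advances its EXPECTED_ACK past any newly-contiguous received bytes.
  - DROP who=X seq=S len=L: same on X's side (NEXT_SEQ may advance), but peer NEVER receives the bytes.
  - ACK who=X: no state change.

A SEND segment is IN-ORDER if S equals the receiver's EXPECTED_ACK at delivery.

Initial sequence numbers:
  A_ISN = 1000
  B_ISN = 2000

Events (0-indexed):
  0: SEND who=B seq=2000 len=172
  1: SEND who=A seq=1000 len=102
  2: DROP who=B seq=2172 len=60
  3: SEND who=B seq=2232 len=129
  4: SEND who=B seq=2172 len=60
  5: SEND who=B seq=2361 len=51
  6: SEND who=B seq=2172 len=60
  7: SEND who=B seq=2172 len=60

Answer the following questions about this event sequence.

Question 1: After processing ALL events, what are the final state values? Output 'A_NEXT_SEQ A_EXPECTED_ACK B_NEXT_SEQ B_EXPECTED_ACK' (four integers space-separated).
After event 0: A_seq=1000 A_ack=2172 B_seq=2172 B_ack=1000
After event 1: A_seq=1102 A_ack=2172 B_seq=2172 B_ack=1102
After event 2: A_seq=1102 A_ack=2172 B_seq=2232 B_ack=1102
After event 3: A_seq=1102 A_ack=2172 B_seq=2361 B_ack=1102
After event 4: A_seq=1102 A_ack=2361 B_seq=2361 B_ack=1102
After event 5: A_seq=1102 A_ack=2412 B_seq=2412 B_ack=1102
After event 6: A_seq=1102 A_ack=2412 B_seq=2412 B_ack=1102
After event 7: A_seq=1102 A_ack=2412 B_seq=2412 B_ack=1102

Answer: 1102 2412 2412 1102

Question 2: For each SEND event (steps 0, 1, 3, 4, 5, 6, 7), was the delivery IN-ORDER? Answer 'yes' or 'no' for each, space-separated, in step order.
Step 0: SEND seq=2000 -> in-order
Step 1: SEND seq=1000 -> in-order
Step 3: SEND seq=2232 -> out-of-order
Step 4: SEND seq=2172 -> in-order
Step 5: SEND seq=2361 -> in-order
Step 6: SEND seq=2172 -> out-of-order
Step 7: SEND seq=2172 -> out-of-order

Answer: yes yes no yes yes no no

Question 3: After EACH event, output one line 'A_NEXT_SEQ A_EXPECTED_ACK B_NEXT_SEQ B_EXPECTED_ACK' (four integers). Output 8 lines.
1000 2172 2172 1000
1102 2172 2172 1102
1102 2172 2232 1102
1102 2172 2361 1102
1102 2361 2361 1102
1102 2412 2412 1102
1102 2412 2412 1102
1102 2412 2412 1102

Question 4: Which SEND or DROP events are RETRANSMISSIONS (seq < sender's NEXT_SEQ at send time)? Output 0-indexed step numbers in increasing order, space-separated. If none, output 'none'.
Answer: 4 6 7

Derivation:
Step 0: SEND seq=2000 -> fresh
Step 1: SEND seq=1000 -> fresh
Step 2: DROP seq=2172 -> fresh
Step 3: SEND seq=2232 -> fresh
Step 4: SEND seq=2172 -> retransmit
Step 5: SEND seq=2361 -> fresh
Step 6: SEND seq=2172 -> retransmit
Step 7: SEND seq=2172 -> retransmit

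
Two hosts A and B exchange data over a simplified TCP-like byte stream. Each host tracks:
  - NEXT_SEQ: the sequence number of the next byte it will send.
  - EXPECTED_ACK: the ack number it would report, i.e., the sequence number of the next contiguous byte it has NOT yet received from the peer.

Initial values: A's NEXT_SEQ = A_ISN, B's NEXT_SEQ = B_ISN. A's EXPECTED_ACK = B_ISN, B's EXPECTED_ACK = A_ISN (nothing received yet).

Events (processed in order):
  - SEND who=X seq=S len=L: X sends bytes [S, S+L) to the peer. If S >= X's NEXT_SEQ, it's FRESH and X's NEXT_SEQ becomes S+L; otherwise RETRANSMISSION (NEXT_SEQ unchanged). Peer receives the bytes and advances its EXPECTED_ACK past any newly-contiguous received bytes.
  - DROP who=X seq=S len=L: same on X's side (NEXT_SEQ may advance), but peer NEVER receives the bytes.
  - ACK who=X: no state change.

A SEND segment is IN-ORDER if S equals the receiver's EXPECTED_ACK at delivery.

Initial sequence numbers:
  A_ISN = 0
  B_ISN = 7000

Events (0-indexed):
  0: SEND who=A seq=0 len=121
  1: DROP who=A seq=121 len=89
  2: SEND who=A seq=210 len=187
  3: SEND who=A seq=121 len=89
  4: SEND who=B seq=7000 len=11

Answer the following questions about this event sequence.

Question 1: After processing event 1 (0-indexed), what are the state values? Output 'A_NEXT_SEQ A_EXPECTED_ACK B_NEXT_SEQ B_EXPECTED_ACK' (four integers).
After event 0: A_seq=121 A_ack=7000 B_seq=7000 B_ack=121
After event 1: A_seq=210 A_ack=7000 B_seq=7000 B_ack=121

210 7000 7000 121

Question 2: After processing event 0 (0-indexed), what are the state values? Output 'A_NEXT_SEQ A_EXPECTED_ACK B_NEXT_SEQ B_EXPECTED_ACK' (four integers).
After event 0: A_seq=121 A_ack=7000 B_seq=7000 B_ack=121

121 7000 7000 121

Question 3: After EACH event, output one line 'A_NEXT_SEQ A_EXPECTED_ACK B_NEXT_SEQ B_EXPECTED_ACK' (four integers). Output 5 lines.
121 7000 7000 121
210 7000 7000 121
397 7000 7000 121
397 7000 7000 397
397 7011 7011 397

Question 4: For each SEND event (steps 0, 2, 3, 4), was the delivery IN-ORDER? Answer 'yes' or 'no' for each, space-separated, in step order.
Step 0: SEND seq=0 -> in-order
Step 2: SEND seq=210 -> out-of-order
Step 3: SEND seq=121 -> in-order
Step 4: SEND seq=7000 -> in-order

Answer: yes no yes yes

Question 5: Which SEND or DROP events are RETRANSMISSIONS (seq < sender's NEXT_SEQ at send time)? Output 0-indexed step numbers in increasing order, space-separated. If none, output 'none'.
Step 0: SEND seq=0 -> fresh
Step 1: DROP seq=121 -> fresh
Step 2: SEND seq=210 -> fresh
Step 3: SEND seq=121 -> retransmit
Step 4: SEND seq=7000 -> fresh

Answer: 3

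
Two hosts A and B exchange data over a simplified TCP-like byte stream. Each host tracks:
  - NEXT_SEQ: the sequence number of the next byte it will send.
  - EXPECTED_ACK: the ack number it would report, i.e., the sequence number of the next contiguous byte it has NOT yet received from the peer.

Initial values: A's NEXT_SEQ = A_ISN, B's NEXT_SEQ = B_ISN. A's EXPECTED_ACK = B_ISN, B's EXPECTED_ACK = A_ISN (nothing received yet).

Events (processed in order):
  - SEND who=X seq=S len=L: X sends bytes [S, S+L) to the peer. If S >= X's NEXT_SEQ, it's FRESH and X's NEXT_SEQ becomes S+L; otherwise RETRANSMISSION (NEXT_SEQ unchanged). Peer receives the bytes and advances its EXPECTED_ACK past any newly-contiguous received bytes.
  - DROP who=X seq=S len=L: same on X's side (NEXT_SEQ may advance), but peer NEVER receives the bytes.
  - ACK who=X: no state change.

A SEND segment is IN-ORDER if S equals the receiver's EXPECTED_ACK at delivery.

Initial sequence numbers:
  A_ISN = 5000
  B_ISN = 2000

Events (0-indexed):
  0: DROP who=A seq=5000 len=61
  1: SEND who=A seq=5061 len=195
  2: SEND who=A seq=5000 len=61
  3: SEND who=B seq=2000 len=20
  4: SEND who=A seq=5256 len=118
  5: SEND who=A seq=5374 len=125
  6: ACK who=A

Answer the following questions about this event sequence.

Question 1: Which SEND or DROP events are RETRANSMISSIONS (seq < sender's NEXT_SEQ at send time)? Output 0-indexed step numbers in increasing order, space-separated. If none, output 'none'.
Answer: 2

Derivation:
Step 0: DROP seq=5000 -> fresh
Step 1: SEND seq=5061 -> fresh
Step 2: SEND seq=5000 -> retransmit
Step 3: SEND seq=2000 -> fresh
Step 4: SEND seq=5256 -> fresh
Step 5: SEND seq=5374 -> fresh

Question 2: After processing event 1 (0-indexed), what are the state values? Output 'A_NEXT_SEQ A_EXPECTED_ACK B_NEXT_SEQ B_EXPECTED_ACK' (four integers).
After event 0: A_seq=5061 A_ack=2000 B_seq=2000 B_ack=5000
After event 1: A_seq=5256 A_ack=2000 B_seq=2000 B_ack=5000

5256 2000 2000 5000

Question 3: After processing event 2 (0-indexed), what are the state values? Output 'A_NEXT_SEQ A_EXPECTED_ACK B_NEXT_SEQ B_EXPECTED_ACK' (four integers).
After event 0: A_seq=5061 A_ack=2000 B_seq=2000 B_ack=5000
After event 1: A_seq=5256 A_ack=2000 B_seq=2000 B_ack=5000
After event 2: A_seq=5256 A_ack=2000 B_seq=2000 B_ack=5256

5256 2000 2000 5256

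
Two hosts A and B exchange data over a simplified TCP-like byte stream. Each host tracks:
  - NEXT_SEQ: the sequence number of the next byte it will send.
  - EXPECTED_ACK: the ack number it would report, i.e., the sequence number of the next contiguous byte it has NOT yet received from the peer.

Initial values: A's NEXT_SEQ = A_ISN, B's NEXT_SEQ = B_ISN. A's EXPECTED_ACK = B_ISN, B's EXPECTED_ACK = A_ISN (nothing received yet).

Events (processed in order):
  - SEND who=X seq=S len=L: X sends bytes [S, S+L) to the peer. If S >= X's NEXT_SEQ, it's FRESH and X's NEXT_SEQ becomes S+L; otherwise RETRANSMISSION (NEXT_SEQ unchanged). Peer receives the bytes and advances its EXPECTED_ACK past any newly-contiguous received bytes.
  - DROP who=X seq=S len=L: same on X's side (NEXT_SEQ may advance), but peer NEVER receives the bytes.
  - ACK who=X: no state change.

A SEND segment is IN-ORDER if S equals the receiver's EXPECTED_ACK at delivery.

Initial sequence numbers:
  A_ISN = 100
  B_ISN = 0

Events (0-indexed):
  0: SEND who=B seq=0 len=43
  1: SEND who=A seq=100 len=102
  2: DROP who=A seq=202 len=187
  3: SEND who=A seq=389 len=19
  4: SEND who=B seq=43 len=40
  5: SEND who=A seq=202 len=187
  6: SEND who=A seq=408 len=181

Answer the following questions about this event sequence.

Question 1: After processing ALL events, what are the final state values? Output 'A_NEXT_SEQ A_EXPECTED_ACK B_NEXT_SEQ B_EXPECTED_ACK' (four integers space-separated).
Answer: 589 83 83 589

Derivation:
After event 0: A_seq=100 A_ack=43 B_seq=43 B_ack=100
After event 1: A_seq=202 A_ack=43 B_seq=43 B_ack=202
After event 2: A_seq=389 A_ack=43 B_seq=43 B_ack=202
After event 3: A_seq=408 A_ack=43 B_seq=43 B_ack=202
After event 4: A_seq=408 A_ack=83 B_seq=83 B_ack=202
After event 5: A_seq=408 A_ack=83 B_seq=83 B_ack=408
After event 6: A_seq=589 A_ack=83 B_seq=83 B_ack=589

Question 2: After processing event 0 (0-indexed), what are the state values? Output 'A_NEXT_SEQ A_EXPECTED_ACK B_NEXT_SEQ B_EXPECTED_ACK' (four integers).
After event 0: A_seq=100 A_ack=43 B_seq=43 B_ack=100

100 43 43 100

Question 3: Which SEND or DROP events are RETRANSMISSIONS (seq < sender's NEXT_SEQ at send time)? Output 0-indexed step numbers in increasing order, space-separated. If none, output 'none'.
Answer: 5

Derivation:
Step 0: SEND seq=0 -> fresh
Step 1: SEND seq=100 -> fresh
Step 2: DROP seq=202 -> fresh
Step 3: SEND seq=389 -> fresh
Step 4: SEND seq=43 -> fresh
Step 5: SEND seq=202 -> retransmit
Step 6: SEND seq=408 -> fresh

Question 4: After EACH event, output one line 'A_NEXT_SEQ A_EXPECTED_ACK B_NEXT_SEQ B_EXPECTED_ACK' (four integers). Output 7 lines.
100 43 43 100
202 43 43 202
389 43 43 202
408 43 43 202
408 83 83 202
408 83 83 408
589 83 83 589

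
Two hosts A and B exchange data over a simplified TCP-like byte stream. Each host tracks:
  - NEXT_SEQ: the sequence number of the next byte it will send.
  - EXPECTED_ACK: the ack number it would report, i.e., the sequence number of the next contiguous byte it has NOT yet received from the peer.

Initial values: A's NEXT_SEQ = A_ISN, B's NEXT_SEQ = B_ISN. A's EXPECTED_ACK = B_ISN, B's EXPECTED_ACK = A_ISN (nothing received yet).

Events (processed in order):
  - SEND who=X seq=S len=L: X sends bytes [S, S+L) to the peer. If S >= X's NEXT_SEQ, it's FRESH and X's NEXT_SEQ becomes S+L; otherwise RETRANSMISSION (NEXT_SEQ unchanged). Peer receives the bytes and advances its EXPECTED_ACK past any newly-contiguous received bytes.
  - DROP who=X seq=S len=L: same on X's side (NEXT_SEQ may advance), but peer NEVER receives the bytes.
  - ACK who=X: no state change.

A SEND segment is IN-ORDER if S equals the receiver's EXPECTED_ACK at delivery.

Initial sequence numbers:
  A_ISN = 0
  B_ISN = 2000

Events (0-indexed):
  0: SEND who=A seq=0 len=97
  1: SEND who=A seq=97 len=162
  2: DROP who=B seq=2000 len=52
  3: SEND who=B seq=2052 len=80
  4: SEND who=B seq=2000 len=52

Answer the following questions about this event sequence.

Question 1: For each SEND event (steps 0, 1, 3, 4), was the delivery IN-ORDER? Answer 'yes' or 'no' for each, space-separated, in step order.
Step 0: SEND seq=0 -> in-order
Step 1: SEND seq=97 -> in-order
Step 3: SEND seq=2052 -> out-of-order
Step 4: SEND seq=2000 -> in-order

Answer: yes yes no yes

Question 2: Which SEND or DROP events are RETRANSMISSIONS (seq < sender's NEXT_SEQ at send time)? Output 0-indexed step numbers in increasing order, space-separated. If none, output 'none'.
Step 0: SEND seq=0 -> fresh
Step 1: SEND seq=97 -> fresh
Step 2: DROP seq=2000 -> fresh
Step 3: SEND seq=2052 -> fresh
Step 4: SEND seq=2000 -> retransmit

Answer: 4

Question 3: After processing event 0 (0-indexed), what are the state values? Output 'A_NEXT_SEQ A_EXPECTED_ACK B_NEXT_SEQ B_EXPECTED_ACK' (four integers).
After event 0: A_seq=97 A_ack=2000 B_seq=2000 B_ack=97

97 2000 2000 97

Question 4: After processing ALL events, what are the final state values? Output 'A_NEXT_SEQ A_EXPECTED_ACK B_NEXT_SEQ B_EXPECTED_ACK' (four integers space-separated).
Answer: 259 2132 2132 259

Derivation:
After event 0: A_seq=97 A_ack=2000 B_seq=2000 B_ack=97
After event 1: A_seq=259 A_ack=2000 B_seq=2000 B_ack=259
After event 2: A_seq=259 A_ack=2000 B_seq=2052 B_ack=259
After event 3: A_seq=259 A_ack=2000 B_seq=2132 B_ack=259
After event 4: A_seq=259 A_ack=2132 B_seq=2132 B_ack=259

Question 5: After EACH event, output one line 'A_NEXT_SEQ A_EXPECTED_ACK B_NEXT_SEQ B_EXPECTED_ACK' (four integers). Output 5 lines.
97 2000 2000 97
259 2000 2000 259
259 2000 2052 259
259 2000 2132 259
259 2132 2132 259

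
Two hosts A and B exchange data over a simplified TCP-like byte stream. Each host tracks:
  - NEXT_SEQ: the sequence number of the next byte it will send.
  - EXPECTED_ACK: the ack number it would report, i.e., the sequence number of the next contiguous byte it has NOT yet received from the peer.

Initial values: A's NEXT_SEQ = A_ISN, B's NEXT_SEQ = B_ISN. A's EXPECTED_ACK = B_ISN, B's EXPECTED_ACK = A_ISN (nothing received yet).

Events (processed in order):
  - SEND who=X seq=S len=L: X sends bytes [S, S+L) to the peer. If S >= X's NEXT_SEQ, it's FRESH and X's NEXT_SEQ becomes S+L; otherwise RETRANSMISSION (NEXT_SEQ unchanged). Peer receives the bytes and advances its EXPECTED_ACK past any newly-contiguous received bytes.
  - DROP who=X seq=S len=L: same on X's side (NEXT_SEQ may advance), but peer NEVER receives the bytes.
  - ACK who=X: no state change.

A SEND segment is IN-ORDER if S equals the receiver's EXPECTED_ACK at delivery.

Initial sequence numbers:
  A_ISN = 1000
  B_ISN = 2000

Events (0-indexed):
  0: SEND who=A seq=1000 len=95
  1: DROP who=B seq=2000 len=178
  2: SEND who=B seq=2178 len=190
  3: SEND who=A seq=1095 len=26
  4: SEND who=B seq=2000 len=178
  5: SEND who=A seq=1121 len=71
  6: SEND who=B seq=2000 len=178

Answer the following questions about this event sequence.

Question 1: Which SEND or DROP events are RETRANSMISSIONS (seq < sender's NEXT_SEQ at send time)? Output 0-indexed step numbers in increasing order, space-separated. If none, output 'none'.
Answer: 4 6

Derivation:
Step 0: SEND seq=1000 -> fresh
Step 1: DROP seq=2000 -> fresh
Step 2: SEND seq=2178 -> fresh
Step 3: SEND seq=1095 -> fresh
Step 4: SEND seq=2000 -> retransmit
Step 5: SEND seq=1121 -> fresh
Step 6: SEND seq=2000 -> retransmit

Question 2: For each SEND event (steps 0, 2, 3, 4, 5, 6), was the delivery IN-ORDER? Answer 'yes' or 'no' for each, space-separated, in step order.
Step 0: SEND seq=1000 -> in-order
Step 2: SEND seq=2178 -> out-of-order
Step 3: SEND seq=1095 -> in-order
Step 4: SEND seq=2000 -> in-order
Step 5: SEND seq=1121 -> in-order
Step 6: SEND seq=2000 -> out-of-order

Answer: yes no yes yes yes no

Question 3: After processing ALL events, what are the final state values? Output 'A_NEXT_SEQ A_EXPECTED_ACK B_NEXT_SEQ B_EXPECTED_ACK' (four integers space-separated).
Answer: 1192 2368 2368 1192

Derivation:
After event 0: A_seq=1095 A_ack=2000 B_seq=2000 B_ack=1095
After event 1: A_seq=1095 A_ack=2000 B_seq=2178 B_ack=1095
After event 2: A_seq=1095 A_ack=2000 B_seq=2368 B_ack=1095
After event 3: A_seq=1121 A_ack=2000 B_seq=2368 B_ack=1121
After event 4: A_seq=1121 A_ack=2368 B_seq=2368 B_ack=1121
After event 5: A_seq=1192 A_ack=2368 B_seq=2368 B_ack=1192
After event 6: A_seq=1192 A_ack=2368 B_seq=2368 B_ack=1192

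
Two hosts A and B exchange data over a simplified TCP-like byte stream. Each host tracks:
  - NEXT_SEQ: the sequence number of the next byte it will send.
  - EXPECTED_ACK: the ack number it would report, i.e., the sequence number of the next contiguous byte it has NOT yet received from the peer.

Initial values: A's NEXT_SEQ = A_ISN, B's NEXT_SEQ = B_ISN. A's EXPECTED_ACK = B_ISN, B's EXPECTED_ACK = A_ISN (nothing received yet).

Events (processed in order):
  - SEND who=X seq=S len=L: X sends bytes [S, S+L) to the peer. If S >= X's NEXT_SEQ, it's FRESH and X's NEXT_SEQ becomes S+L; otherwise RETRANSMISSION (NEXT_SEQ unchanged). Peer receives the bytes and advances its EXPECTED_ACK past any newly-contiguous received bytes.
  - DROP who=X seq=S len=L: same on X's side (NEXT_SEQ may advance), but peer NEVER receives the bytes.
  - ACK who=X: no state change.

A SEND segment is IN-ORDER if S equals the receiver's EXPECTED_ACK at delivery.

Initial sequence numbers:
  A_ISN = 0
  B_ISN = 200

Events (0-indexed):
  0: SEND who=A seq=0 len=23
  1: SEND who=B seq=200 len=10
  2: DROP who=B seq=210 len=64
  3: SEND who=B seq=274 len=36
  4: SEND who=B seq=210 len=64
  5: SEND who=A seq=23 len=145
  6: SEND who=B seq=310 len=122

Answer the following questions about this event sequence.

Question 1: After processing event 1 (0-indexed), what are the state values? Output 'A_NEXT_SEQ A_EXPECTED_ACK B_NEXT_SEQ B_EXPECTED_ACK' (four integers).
After event 0: A_seq=23 A_ack=200 B_seq=200 B_ack=23
After event 1: A_seq=23 A_ack=210 B_seq=210 B_ack=23

23 210 210 23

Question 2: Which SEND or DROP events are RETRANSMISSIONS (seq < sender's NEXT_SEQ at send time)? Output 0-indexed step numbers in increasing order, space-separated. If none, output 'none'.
Answer: 4

Derivation:
Step 0: SEND seq=0 -> fresh
Step 1: SEND seq=200 -> fresh
Step 2: DROP seq=210 -> fresh
Step 3: SEND seq=274 -> fresh
Step 4: SEND seq=210 -> retransmit
Step 5: SEND seq=23 -> fresh
Step 6: SEND seq=310 -> fresh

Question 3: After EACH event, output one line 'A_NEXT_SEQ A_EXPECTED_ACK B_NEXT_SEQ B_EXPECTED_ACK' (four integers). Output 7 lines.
23 200 200 23
23 210 210 23
23 210 274 23
23 210 310 23
23 310 310 23
168 310 310 168
168 432 432 168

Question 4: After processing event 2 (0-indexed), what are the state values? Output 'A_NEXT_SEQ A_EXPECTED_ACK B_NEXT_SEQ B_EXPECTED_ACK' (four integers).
After event 0: A_seq=23 A_ack=200 B_seq=200 B_ack=23
After event 1: A_seq=23 A_ack=210 B_seq=210 B_ack=23
After event 2: A_seq=23 A_ack=210 B_seq=274 B_ack=23

23 210 274 23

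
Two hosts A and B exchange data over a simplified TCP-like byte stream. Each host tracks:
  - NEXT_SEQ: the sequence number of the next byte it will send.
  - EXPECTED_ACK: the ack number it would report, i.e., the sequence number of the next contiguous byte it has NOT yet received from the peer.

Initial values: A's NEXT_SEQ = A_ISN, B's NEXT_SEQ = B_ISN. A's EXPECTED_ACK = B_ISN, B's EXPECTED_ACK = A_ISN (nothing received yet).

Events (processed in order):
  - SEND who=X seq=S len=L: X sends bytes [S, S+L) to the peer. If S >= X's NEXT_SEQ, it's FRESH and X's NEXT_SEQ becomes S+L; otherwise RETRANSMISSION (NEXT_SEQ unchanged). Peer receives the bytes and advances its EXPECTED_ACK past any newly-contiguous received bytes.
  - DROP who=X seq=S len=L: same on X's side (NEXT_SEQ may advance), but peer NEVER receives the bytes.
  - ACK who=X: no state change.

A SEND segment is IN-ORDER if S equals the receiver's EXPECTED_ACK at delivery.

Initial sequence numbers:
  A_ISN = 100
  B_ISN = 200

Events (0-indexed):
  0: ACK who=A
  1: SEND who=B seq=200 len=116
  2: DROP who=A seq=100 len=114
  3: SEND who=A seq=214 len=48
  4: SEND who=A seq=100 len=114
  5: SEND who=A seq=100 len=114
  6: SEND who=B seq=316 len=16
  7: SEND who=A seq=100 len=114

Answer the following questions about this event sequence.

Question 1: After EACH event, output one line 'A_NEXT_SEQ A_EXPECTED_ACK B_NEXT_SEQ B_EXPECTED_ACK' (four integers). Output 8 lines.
100 200 200 100
100 316 316 100
214 316 316 100
262 316 316 100
262 316 316 262
262 316 316 262
262 332 332 262
262 332 332 262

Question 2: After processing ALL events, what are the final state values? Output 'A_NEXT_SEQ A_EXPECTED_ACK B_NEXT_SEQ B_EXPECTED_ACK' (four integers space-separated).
After event 0: A_seq=100 A_ack=200 B_seq=200 B_ack=100
After event 1: A_seq=100 A_ack=316 B_seq=316 B_ack=100
After event 2: A_seq=214 A_ack=316 B_seq=316 B_ack=100
After event 3: A_seq=262 A_ack=316 B_seq=316 B_ack=100
After event 4: A_seq=262 A_ack=316 B_seq=316 B_ack=262
After event 5: A_seq=262 A_ack=316 B_seq=316 B_ack=262
After event 6: A_seq=262 A_ack=332 B_seq=332 B_ack=262
After event 7: A_seq=262 A_ack=332 B_seq=332 B_ack=262

Answer: 262 332 332 262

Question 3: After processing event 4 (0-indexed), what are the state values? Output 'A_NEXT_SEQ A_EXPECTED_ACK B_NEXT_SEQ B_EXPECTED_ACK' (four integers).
After event 0: A_seq=100 A_ack=200 B_seq=200 B_ack=100
After event 1: A_seq=100 A_ack=316 B_seq=316 B_ack=100
After event 2: A_seq=214 A_ack=316 B_seq=316 B_ack=100
After event 3: A_seq=262 A_ack=316 B_seq=316 B_ack=100
After event 4: A_seq=262 A_ack=316 B_seq=316 B_ack=262

262 316 316 262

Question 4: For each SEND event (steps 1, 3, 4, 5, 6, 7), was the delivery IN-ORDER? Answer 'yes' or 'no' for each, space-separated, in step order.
Step 1: SEND seq=200 -> in-order
Step 3: SEND seq=214 -> out-of-order
Step 4: SEND seq=100 -> in-order
Step 5: SEND seq=100 -> out-of-order
Step 6: SEND seq=316 -> in-order
Step 7: SEND seq=100 -> out-of-order

Answer: yes no yes no yes no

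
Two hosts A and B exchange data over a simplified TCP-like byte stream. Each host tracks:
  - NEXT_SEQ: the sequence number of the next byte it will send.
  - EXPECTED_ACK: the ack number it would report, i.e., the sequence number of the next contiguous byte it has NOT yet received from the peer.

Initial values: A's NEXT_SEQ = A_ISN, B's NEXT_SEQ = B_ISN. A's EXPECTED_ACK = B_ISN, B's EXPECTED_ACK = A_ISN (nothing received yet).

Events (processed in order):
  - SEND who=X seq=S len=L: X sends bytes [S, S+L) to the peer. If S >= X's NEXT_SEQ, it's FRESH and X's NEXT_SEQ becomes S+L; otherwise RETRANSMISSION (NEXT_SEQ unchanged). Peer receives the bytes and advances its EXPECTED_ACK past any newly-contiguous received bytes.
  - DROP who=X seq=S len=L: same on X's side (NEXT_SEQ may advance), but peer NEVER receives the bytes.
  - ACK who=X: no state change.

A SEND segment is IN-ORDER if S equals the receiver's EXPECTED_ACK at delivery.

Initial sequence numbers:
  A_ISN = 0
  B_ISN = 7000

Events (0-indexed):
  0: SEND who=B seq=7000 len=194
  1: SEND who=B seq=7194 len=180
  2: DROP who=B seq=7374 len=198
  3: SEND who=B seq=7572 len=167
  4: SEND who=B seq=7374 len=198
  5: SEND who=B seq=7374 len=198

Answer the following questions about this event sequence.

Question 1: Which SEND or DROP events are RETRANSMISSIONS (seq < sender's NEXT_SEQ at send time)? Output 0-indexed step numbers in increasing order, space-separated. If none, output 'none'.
Answer: 4 5

Derivation:
Step 0: SEND seq=7000 -> fresh
Step 1: SEND seq=7194 -> fresh
Step 2: DROP seq=7374 -> fresh
Step 3: SEND seq=7572 -> fresh
Step 4: SEND seq=7374 -> retransmit
Step 5: SEND seq=7374 -> retransmit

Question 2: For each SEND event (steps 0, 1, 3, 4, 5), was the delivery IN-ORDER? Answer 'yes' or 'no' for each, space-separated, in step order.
Step 0: SEND seq=7000 -> in-order
Step 1: SEND seq=7194 -> in-order
Step 3: SEND seq=7572 -> out-of-order
Step 4: SEND seq=7374 -> in-order
Step 5: SEND seq=7374 -> out-of-order

Answer: yes yes no yes no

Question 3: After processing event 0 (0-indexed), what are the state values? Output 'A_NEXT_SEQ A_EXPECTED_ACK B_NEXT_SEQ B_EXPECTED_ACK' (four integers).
After event 0: A_seq=0 A_ack=7194 B_seq=7194 B_ack=0

0 7194 7194 0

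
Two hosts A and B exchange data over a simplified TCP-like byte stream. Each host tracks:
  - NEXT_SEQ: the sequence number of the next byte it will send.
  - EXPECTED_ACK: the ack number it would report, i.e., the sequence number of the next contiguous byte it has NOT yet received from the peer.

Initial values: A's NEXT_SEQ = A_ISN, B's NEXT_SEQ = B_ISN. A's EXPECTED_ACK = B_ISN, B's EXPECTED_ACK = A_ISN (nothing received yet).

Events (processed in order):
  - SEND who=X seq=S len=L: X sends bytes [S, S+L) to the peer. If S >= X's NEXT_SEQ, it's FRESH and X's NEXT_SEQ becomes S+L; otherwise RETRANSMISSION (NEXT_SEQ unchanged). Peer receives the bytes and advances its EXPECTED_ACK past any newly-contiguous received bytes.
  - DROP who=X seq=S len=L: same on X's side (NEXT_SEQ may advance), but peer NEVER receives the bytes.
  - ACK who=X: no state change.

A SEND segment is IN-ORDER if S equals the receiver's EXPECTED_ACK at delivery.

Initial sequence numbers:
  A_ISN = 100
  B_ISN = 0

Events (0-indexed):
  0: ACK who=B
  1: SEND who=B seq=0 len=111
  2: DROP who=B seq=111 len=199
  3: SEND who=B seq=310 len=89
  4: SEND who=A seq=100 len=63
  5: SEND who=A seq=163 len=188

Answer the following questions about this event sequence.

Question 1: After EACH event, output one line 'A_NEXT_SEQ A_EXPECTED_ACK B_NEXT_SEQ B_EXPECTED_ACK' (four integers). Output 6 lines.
100 0 0 100
100 111 111 100
100 111 310 100
100 111 399 100
163 111 399 163
351 111 399 351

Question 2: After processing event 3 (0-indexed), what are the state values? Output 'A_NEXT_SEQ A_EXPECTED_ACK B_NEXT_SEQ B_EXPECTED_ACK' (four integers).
After event 0: A_seq=100 A_ack=0 B_seq=0 B_ack=100
After event 1: A_seq=100 A_ack=111 B_seq=111 B_ack=100
After event 2: A_seq=100 A_ack=111 B_seq=310 B_ack=100
After event 3: A_seq=100 A_ack=111 B_seq=399 B_ack=100

100 111 399 100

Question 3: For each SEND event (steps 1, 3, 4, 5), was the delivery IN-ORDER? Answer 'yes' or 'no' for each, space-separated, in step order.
Step 1: SEND seq=0 -> in-order
Step 3: SEND seq=310 -> out-of-order
Step 4: SEND seq=100 -> in-order
Step 5: SEND seq=163 -> in-order

Answer: yes no yes yes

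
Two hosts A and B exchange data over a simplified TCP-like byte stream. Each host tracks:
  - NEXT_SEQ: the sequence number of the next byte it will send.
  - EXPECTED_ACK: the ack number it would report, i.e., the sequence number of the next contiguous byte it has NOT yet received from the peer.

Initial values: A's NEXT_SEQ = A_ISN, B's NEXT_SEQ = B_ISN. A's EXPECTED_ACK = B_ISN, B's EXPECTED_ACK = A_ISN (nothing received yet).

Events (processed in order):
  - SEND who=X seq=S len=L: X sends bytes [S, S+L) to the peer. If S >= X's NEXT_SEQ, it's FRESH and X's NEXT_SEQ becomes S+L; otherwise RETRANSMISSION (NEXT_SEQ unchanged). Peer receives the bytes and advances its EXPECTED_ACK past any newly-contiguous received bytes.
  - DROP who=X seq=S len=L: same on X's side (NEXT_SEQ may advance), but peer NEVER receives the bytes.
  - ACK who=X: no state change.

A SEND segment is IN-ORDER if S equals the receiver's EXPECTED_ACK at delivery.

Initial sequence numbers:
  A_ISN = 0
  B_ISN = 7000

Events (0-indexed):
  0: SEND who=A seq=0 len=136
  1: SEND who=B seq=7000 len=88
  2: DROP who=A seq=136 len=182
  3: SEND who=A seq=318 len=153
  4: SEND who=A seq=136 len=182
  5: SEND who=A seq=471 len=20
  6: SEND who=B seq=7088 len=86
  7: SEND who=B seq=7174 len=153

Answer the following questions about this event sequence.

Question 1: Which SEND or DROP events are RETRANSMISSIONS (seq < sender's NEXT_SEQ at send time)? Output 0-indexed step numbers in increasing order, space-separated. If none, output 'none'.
Answer: 4

Derivation:
Step 0: SEND seq=0 -> fresh
Step 1: SEND seq=7000 -> fresh
Step 2: DROP seq=136 -> fresh
Step 3: SEND seq=318 -> fresh
Step 4: SEND seq=136 -> retransmit
Step 5: SEND seq=471 -> fresh
Step 6: SEND seq=7088 -> fresh
Step 7: SEND seq=7174 -> fresh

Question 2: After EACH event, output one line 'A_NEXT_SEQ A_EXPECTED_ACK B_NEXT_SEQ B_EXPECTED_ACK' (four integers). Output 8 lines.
136 7000 7000 136
136 7088 7088 136
318 7088 7088 136
471 7088 7088 136
471 7088 7088 471
491 7088 7088 491
491 7174 7174 491
491 7327 7327 491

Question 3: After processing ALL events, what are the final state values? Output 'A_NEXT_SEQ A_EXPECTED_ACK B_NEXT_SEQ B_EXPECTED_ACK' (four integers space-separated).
Answer: 491 7327 7327 491

Derivation:
After event 0: A_seq=136 A_ack=7000 B_seq=7000 B_ack=136
After event 1: A_seq=136 A_ack=7088 B_seq=7088 B_ack=136
After event 2: A_seq=318 A_ack=7088 B_seq=7088 B_ack=136
After event 3: A_seq=471 A_ack=7088 B_seq=7088 B_ack=136
After event 4: A_seq=471 A_ack=7088 B_seq=7088 B_ack=471
After event 5: A_seq=491 A_ack=7088 B_seq=7088 B_ack=491
After event 6: A_seq=491 A_ack=7174 B_seq=7174 B_ack=491
After event 7: A_seq=491 A_ack=7327 B_seq=7327 B_ack=491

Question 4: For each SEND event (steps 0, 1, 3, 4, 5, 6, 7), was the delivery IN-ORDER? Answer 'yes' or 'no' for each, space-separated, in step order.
Answer: yes yes no yes yes yes yes

Derivation:
Step 0: SEND seq=0 -> in-order
Step 1: SEND seq=7000 -> in-order
Step 3: SEND seq=318 -> out-of-order
Step 4: SEND seq=136 -> in-order
Step 5: SEND seq=471 -> in-order
Step 6: SEND seq=7088 -> in-order
Step 7: SEND seq=7174 -> in-order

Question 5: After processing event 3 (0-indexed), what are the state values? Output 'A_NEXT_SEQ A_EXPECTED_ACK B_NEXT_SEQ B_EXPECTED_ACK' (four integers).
After event 0: A_seq=136 A_ack=7000 B_seq=7000 B_ack=136
After event 1: A_seq=136 A_ack=7088 B_seq=7088 B_ack=136
After event 2: A_seq=318 A_ack=7088 B_seq=7088 B_ack=136
After event 3: A_seq=471 A_ack=7088 B_seq=7088 B_ack=136

471 7088 7088 136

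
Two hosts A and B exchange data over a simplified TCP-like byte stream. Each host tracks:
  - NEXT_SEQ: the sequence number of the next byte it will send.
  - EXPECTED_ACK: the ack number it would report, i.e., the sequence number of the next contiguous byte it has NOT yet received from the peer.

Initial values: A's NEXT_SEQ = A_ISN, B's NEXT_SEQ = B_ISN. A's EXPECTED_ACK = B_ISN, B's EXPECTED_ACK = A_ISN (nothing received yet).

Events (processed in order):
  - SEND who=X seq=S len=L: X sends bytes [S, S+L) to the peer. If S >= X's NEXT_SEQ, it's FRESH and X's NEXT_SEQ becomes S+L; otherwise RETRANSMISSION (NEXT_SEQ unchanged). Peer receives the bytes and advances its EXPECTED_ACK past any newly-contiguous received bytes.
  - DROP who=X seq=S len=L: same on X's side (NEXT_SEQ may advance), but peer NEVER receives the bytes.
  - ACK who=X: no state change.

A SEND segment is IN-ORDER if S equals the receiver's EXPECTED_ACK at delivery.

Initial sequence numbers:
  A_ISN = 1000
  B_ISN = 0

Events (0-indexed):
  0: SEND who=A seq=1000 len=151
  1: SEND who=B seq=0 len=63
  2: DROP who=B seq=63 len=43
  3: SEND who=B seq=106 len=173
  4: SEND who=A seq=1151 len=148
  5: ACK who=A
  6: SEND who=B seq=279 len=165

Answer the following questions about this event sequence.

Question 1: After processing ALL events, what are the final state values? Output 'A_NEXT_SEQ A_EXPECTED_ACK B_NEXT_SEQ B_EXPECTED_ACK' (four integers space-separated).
After event 0: A_seq=1151 A_ack=0 B_seq=0 B_ack=1151
After event 1: A_seq=1151 A_ack=63 B_seq=63 B_ack=1151
After event 2: A_seq=1151 A_ack=63 B_seq=106 B_ack=1151
After event 3: A_seq=1151 A_ack=63 B_seq=279 B_ack=1151
After event 4: A_seq=1299 A_ack=63 B_seq=279 B_ack=1299
After event 5: A_seq=1299 A_ack=63 B_seq=279 B_ack=1299
After event 6: A_seq=1299 A_ack=63 B_seq=444 B_ack=1299

Answer: 1299 63 444 1299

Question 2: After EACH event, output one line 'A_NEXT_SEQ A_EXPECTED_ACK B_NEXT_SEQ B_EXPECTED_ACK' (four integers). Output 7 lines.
1151 0 0 1151
1151 63 63 1151
1151 63 106 1151
1151 63 279 1151
1299 63 279 1299
1299 63 279 1299
1299 63 444 1299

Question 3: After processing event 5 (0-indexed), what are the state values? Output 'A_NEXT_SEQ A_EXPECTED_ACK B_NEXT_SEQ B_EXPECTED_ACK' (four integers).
After event 0: A_seq=1151 A_ack=0 B_seq=0 B_ack=1151
After event 1: A_seq=1151 A_ack=63 B_seq=63 B_ack=1151
After event 2: A_seq=1151 A_ack=63 B_seq=106 B_ack=1151
After event 3: A_seq=1151 A_ack=63 B_seq=279 B_ack=1151
After event 4: A_seq=1299 A_ack=63 B_seq=279 B_ack=1299
After event 5: A_seq=1299 A_ack=63 B_seq=279 B_ack=1299

1299 63 279 1299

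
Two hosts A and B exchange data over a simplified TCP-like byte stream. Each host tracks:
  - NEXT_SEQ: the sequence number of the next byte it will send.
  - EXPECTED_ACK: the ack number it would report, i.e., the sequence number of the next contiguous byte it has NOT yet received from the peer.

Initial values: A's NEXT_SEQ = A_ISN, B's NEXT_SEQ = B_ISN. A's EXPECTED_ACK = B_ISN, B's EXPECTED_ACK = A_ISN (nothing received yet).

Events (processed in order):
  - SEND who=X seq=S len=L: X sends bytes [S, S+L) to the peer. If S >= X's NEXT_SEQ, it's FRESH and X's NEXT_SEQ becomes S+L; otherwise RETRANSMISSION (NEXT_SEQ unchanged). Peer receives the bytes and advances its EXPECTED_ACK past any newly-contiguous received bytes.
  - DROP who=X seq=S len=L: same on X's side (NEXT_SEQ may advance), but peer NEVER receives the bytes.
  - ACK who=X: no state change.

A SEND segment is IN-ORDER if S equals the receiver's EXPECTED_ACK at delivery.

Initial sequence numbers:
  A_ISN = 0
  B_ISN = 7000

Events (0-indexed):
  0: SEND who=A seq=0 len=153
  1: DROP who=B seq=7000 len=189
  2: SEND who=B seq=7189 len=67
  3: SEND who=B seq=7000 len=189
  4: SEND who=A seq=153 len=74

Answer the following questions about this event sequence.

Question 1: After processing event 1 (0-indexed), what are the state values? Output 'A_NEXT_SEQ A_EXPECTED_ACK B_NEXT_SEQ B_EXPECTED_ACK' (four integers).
After event 0: A_seq=153 A_ack=7000 B_seq=7000 B_ack=153
After event 1: A_seq=153 A_ack=7000 B_seq=7189 B_ack=153

153 7000 7189 153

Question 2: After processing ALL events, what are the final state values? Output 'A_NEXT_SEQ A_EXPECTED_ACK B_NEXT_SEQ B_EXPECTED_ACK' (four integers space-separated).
Answer: 227 7256 7256 227

Derivation:
After event 0: A_seq=153 A_ack=7000 B_seq=7000 B_ack=153
After event 1: A_seq=153 A_ack=7000 B_seq=7189 B_ack=153
After event 2: A_seq=153 A_ack=7000 B_seq=7256 B_ack=153
After event 3: A_seq=153 A_ack=7256 B_seq=7256 B_ack=153
After event 4: A_seq=227 A_ack=7256 B_seq=7256 B_ack=227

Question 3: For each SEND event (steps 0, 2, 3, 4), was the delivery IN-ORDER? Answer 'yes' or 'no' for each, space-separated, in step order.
Step 0: SEND seq=0 -> in-order
Step 2: SEND seq=7189 -> out-of-order
Step 3: SEND seq=7000 -> in-order
Step 4: SEND seq=153 -> in-order

Answer: yes no yes yes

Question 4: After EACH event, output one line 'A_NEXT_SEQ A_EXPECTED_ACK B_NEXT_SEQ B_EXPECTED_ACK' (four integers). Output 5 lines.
153 7000 7000 153
153 7000 7189 153
153 7000 7256 153
153 7256 7256 153
227 7256 7256 227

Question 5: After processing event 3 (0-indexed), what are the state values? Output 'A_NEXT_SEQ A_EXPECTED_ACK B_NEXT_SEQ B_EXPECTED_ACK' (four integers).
After event 0: A_seq=153 A_ack=7000 B_seq=7000 B_ack=153
After event 1: A_seq=153 A_ack=7000 B_seq=7189 B_ack=153
After event 2: A_seq=153 A_ack=7000 B_seq=7256 B_ack=153
After event 3: A_seq=153 A_ack=7256 B_seq=7256 B_ack=153

153 7256 7256 153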